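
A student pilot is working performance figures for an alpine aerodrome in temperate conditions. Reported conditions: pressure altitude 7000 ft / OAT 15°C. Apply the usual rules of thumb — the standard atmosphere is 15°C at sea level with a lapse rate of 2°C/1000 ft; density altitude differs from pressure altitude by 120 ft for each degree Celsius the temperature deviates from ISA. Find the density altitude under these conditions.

ISA temperature at 7000 ft = 15 − 2 × (7000/1000) = 1°C.
ISA deviation = 15 − 1 = +14°C.
Density altitude = 7000 + 120 × (14) = 7000 + (+1680) = 8680 ft.

8680 ft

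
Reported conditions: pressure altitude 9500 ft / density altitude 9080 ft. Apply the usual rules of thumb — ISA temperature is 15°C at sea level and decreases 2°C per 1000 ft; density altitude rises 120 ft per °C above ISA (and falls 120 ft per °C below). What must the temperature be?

Density altitude − pressure altitude = 9080 − 9500 = -420 ft.
At 120 ft/°C that is an ISA deviation of -420/120 = -3.5°C.
ISA temperature at 9500 ft = 15 − 2 × (9500/1000) = -4°C.
OAT = ISA + deviation = -4 + (-3.5) = -7.5°C.

-7.5°C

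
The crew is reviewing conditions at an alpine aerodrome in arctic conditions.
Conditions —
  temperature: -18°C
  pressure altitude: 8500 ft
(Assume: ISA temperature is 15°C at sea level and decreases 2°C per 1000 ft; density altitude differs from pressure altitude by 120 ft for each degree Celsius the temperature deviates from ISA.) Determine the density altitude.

ISA temperature at 8500 ft = 15 − 2 × (8500/1000) = -2°C.
ISA deviation = -18 − (-2) = -16°C.
Density altitude = 8500 + 120 × (-16) = 8500 + (-1920) = 6580 ft.

6580 ft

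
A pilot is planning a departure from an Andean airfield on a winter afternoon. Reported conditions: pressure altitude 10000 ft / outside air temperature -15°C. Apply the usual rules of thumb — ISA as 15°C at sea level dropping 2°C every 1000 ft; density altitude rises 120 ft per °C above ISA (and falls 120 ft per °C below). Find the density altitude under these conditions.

ISA temperature at 10000 ft = 15 − 2 × (10000/1000) = -5°C.
ISA deviation = -15 − (-5) = -10°C.
Density altitude = 10000 + 120 × (-10) = 10000 + (-1200) = 8800 ft.

8800 ft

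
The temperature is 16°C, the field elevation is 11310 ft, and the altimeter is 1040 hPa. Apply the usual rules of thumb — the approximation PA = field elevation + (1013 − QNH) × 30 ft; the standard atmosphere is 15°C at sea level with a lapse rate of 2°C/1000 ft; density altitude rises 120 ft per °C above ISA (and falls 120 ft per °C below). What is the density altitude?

Pressure altitude = 11310 + (1013 − 1040) × 30 = 11310 + (-810) = 10500 ft.
ISA temperature at 10500 ft = 15 − 2 × (10500/1000) = -6°C.
ISA deviation = 16 − (-6) = +22°C.
Density altitude = 10500 + 120 × (22) = 13140 ft.

13140 ft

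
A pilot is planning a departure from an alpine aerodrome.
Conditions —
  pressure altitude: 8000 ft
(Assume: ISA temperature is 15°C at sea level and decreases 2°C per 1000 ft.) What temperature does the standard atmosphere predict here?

ISA temperature = 15 − 2 × (8000/1000) = 15 − 16 = -1°C.

-1°C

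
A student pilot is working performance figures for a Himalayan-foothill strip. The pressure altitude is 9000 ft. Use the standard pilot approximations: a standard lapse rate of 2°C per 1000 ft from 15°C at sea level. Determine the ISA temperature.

-3°C

ISA temperature = 15 − 2 × (9000/1000) = 15 − 18 = -3°C.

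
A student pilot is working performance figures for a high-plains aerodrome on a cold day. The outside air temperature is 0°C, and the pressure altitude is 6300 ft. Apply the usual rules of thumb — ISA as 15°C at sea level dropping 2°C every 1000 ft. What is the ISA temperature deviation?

ISA temperature at 6300 ft = 15 − 2 × (6300/1000) = 2.4°C.
Deviation = OAT − ISA = 0 − 2.4 = -2.4°C.

ISA-2.4°C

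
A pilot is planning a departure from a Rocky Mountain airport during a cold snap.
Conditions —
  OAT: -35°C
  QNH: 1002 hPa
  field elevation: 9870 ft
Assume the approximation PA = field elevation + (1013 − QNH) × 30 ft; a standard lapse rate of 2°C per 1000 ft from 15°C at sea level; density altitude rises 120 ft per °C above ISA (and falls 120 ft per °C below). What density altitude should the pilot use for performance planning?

Pressure altitude = 9870 + (1013 − 1002) × 30 = 9870 + (+330) = 10200 ft.
ISA temperature at 10200 ft = 15 − 2 × (10200/1000) = -5.4°C.
ISA deviation = -35 − (-5.4) = -29.6°C.
Density altitude = 10200 + 120 × (-29.6) = 6648 ft.

6648 ft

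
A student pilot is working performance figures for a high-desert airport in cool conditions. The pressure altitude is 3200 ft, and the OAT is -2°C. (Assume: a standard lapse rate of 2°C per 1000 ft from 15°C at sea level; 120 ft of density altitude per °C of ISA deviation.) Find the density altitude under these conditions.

1928 ft

ISA temperature at 3200 ft = 15 − 2 × (3200/1000) = 8.6°C.
ISA deviation = -2 − 8.6 = -10.6°C.
Density altitude = 3200 + 120 × (-10.6) = 3200 + (-1272) = 1928 ft.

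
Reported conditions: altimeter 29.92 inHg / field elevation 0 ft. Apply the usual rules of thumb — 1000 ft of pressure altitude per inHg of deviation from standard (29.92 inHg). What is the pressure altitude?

Pressure correction = (29.92 − 29.92) × 1000 = 0 ft.
Pressure altitude = 0 + (0) = 0 ft.

0 ft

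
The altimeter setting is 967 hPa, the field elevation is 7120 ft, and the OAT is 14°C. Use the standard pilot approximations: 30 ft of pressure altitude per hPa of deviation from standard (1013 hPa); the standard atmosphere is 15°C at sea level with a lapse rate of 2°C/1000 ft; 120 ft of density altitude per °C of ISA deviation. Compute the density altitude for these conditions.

Pressure altitude = 7120 + (1013 − 967) × 30 = 7120 + (+1380) = 8500 ft.
ISA temperature at 8500 ft = 15 − 2 × (8500/1000) = -2°C.
ISA deviation = 14 − (-2) = +16°C.
Density altitude = 8500 + 120 × (16) = 10420 ft.

10420 ft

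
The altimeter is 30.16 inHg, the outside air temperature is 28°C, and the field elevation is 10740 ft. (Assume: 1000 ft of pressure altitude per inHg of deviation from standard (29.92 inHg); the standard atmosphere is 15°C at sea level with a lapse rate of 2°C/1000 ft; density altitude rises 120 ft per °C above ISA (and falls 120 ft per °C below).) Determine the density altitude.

Pressure altitude = 10740 + (29.92 − 30.16) × 1000 = 10740 + (-240) = 10500 ft.
ISA temperature at 10500 ft = 15 − 2 × (10500/1000) = -6°C.
ISA deviation = 28 − (-6) = +34°C.
Density altitude = 10500 + 120 × (34) = 14580 ft.

14580 ft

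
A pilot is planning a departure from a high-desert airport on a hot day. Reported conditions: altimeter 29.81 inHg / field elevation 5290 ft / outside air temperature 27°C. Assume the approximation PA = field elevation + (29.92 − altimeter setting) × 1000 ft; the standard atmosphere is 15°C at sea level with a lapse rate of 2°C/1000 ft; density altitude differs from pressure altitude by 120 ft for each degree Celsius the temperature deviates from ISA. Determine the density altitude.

Pressure altitude = 5290 + (29.92 − 29.81) × 1000 = 5290 + (+110) = 5400 ft.
ISA temperature at 5400 ft = 15 − 2 × (5400/1000) = 4.2°C.
ISA deviation = 27 − 4.2 = +22.8°C.
Density altitude = 5400 + 120 × (22.8) = 8136 ft.

8136 ft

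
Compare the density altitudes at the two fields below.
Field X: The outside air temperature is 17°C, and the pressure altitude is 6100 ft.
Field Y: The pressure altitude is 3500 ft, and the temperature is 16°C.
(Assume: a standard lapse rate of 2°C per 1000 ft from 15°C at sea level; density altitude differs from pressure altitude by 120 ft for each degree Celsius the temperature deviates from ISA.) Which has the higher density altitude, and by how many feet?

Field X by 3344 ft

Field X: ISA temp = 2.8°C, deviation +14.2°C, DA = 6100 + 120 × 14.2 = 7804 ft.
Field Y: ISA temp = 8°C, deviation +8°C, DA = 3500 + 120 × 8 = 4460 ft.
Field X is higher by 7804 − 4460 = 3344 ft.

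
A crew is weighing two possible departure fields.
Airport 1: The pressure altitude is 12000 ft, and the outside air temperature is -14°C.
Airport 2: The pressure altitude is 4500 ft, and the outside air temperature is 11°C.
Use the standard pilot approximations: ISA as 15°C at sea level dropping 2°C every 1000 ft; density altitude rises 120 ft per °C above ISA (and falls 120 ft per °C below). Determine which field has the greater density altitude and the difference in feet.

Airport 1 by 6300 ft

Airport 1: ISA temp = -9°C, deviation -5°C, DA = 12000 + 120 × (-5) = 11400 ft.
Airport 2: ISA temp = 6°C, deviation +5°C, DA = 4500 + 120 × 5 = 5100 ft.
Airport 1 is higher by 11400 − 5100 = 6300 ft.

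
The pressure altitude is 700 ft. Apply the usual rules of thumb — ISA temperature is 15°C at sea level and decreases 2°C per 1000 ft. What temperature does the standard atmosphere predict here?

ISA temperature = 15 − 2 × (700/1000) = 15 − 1.4 = 13.6°C.

13.6°C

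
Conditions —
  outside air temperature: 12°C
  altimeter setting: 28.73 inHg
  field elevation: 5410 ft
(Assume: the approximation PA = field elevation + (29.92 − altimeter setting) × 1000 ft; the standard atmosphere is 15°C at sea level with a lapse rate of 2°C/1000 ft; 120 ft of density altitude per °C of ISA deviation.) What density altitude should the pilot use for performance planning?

Pressure altitude = 5410 + (29.92 − 28.73) × 1000 = 5410 + (+1190) = 6600 ft.
ISA temperature at 6600 ft = 15 − 2 × (6600/1000) = 1.8°C.
ISA deviation = 12 − 1.8 = +10.2°C.
Density altitude = 6600 + 120 × (10.2) = 7824 ft.

7824 ft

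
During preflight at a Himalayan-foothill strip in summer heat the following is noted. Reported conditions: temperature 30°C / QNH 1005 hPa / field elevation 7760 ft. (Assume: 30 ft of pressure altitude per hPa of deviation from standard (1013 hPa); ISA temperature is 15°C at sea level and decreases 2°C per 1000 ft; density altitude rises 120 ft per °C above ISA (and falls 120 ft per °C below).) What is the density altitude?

Pressure altitude = 7760 + (1013 − 1005) × 30 = 7760 + (+240) = 8000 ft.
ISA temperature at 8000 ft = 15 − 2 × (8000/1000) = -1°C.
ISA deviation = 30 − (-1) = +31°C.
Density altitude = 8000 + 120 × (31) = 11720 ft.

11720 ft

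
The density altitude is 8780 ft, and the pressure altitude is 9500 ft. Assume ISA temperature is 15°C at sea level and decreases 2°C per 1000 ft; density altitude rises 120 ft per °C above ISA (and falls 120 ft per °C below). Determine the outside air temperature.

-10°C

Density altitude − pressure altitude = 8780 − 9500 = -720 ft.
At 120 ft/°C that is an ISA deviation of -720/120 = -6°C.
ISA temperature at 9500 ft = 15 − 2 × (9500/1000) = -4°C.
OAT = ISA + deviation = -4 + (-6) = -10°C.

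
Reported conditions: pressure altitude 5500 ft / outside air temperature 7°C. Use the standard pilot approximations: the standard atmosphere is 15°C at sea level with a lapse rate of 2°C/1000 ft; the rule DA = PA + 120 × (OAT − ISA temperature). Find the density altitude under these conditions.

5860 ft

ISA temperature at 5500 ft = 15 − 2 × (5500/1000) = 4°C.
ISA deviation = 7 − 4 = +3°C.
Density altitude = 5500 + 120 × (3) = 5500 + (+360) = 5860 ft.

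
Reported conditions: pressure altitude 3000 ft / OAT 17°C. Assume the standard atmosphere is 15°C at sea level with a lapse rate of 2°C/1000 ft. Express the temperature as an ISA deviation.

ISA temperature at 3000 ft = 15 − 2 × (3000/1000) = 9°C.
Deviation = OAT − ISA = 17 − 9 = +8°C.

ISA+8°C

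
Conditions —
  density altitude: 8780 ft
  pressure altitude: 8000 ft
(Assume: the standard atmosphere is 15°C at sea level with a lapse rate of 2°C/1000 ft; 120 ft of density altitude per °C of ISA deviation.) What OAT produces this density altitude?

5.5°C

Density altitude − pressure altitude = 8780 − 8000 = +780 ft.
At 120 ft/°C that is an ISA deviation of 780/120 = +6.5°C.
ISA temperature at 8000 ft = 15 − 2 × (8000/1000) = -1°C.
OAT = ISA + deviation = -1 + (+6.5) = 5.5°C.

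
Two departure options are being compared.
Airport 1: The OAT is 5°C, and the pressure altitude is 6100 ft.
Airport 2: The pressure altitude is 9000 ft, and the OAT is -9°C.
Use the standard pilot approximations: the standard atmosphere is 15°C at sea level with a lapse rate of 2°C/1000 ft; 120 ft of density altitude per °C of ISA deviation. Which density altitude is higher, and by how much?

Airport 2 by 1916 ft

Airport 1: ISA temp = 2.8°C, deviation +2.2°C, DA = 6100 + 120 × 2.2 = 6364 ft.
Airport 2: ISA temp = -3°C, deviation -6°C, DA = 9000 + 120 × (-6) = 8280 ft.
Airport 2 is higher by 8280 − 6364 = 1916 ft.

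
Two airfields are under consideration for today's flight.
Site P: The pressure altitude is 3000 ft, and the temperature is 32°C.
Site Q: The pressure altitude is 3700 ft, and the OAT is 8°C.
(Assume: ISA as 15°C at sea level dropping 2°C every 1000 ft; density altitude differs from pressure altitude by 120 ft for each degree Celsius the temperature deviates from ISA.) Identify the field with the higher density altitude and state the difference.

Site P by 2012 ft

Site P: ISA temp = 9°C, deviation +23°C, DA = 3000 + 120 × 23 = 5760 ft.
Site Q: ISA temp = 7.6°C, deviation +0.4°C, DA = 3700 + 120 × 0.4 = 3748 ft.
Site P is higher by 5760 − 3748 = 2012 ft.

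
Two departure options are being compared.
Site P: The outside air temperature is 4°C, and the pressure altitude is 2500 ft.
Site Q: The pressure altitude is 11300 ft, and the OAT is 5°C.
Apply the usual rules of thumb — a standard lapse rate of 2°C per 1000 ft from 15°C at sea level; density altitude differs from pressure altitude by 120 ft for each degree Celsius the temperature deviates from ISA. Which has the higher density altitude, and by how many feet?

Site Q by 11032 ft

Site P: ISA temp = 10°C, deviation -6°C, DA = 2500 + 120 × (-6) = 1780 ft.
Site Q: ISA temp = -7.6°C, deviation +12.6°C, DA = 11300 + 120 × 12.6 = 12812 ft.
Site Q is higher by 12812 − 1780 = 11032 ft.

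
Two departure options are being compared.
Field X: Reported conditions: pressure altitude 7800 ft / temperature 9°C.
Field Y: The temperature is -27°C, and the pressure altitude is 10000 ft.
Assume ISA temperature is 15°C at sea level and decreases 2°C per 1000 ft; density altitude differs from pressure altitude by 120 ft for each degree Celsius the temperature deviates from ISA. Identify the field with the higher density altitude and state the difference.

Field X: ISA temp = -0.6°C, deviation +9.6°C, DA = 7800 + 120 × 9.6 = 8952 ft.
Field Y: ISA temp = -5°C, deviation -22°C, DA = 10000 + 120 × (-22) = 7360 ft.
Field X is higher by 8952 − 7360 = 1592 ft.

Field X by 1592 ft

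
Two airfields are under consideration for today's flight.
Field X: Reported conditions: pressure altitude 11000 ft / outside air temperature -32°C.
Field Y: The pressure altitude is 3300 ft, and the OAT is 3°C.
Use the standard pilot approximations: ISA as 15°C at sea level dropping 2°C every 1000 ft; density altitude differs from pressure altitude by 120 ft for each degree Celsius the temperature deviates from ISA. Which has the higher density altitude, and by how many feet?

Field X by 5348 ft

Field X: ISA temp = -7°C, deviation -25°C, DA = 11000 + 120 × (-25) = 8000 ft.
Field Y: ISA temp = 8.4°C, deviation -5.4°C, DA = 3300 + 120 × (-5.4) = 2652 ft.
Field X is higher by 8000 − 2652 = 5348 ft.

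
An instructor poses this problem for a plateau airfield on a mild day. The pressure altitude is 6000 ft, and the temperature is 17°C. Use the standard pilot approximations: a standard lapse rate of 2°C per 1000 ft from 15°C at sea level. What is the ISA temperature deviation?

ISA+14°C

ISA temperature at 6000 ft = 15 − 2 × (6000/1000) = 3°C.
Deviation = OAT − ISA = 17 − 3 = +14°C.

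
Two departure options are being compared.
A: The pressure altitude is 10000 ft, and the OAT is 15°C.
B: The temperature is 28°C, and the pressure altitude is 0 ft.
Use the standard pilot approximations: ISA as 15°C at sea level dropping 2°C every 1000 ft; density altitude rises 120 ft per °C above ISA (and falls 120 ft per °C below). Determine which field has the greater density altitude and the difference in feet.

A: ISA temp = -5°C, deviation +20°C, DA = 10000 + 120 × 20 = 12400 ft.
B: ISA temp = 15°C, deviation +13°C, DA = 0 + 120 × 13 = 1560 ft.
A is higher by 12400 − 1560 = 10840 ft.

A by 10840 ft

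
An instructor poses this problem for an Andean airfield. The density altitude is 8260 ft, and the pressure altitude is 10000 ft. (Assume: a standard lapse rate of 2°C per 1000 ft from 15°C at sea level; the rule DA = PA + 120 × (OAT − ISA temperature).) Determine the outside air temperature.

Density altitude − pressure altitude = 8260 − 10000 = -1740 ft.
At 120 ft/°C that is an ISA deviation of -1740/120 = -14.5°C.
ISA temperature at 10000 ft = 15 − 2 × (10000/1000) = -5°C.
OAT = ISA + deviation = -5 + (-14.5) = -19.5°C.

-19.5°C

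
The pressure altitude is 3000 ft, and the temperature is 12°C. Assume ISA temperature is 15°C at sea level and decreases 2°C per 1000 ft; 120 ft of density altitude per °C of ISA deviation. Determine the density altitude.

ISA temperature at 3000 ft = 15 − 2 × (3000/1000) = 9°C.
ISA deviation = 12 − 9 = +3°C.
Density altitude = 3000 + 120 × (3) = 3000 + (+360) = 3360 ft.

3360 ft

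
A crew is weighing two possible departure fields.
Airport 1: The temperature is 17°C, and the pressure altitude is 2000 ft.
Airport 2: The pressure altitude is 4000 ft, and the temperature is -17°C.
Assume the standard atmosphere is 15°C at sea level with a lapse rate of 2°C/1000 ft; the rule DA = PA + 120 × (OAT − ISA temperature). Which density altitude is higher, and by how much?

Airport 1: ISA temp = 11°C, deviation +6°C, DA = 2000 + 120 × 6 = 2720 ft.
Airport 2: ISA temp = 7°C, deviation -24°C, DA = 4000 + 120 × (-24) = 1120 ft.
Airport 1 is higher by 2720 − 1120 = 1600 ft.

Airport 1 by 1600 ft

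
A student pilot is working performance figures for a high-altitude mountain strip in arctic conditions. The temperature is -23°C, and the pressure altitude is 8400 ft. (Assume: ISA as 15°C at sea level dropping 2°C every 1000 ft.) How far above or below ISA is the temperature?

ISA-21.2°C

ISA temperature at 8400 ft = 15 − 2 × (8400/1000) = -1.8°C.
Deviation = OAT − ISA = -23 − (-1.8) = -21.2°C.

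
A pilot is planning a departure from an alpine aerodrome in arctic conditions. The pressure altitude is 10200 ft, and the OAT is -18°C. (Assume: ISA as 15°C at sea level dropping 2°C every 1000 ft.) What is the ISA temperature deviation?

ISA temperature at 10200 ft = 15 − 2 × (10200/1000) = -5.4°C.
Deviation = OAT − ISA = -18 − (-5.4) = -12.6°C.

ISA-12.6°C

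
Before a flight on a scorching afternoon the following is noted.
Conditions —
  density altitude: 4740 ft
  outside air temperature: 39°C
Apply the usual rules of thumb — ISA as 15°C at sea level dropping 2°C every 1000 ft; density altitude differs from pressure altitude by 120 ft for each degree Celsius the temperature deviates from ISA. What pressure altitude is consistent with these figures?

DA = PA + 120 × (OAT − (15 − 2·PA/1000)) = PA + 120·OAT − 1800 + 0.24·PA = 1.24·PA + 120·OAT − 1800.
So 1.24·PA = 4740 − 120 × 39 + 1800 = 1860.
PA = 1860 / 1.24 = 1500 ft.

1500 ft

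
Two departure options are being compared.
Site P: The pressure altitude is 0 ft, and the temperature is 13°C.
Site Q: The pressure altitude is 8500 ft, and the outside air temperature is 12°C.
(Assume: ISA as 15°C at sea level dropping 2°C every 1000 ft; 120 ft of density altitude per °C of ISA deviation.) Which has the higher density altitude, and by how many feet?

Site Q by 10420 ft

Site P: ISA temp = 15°C, deviation -2°C, DA = 0 + 120 × (-2) = -240 ft.
Site Q: ISA temp = -2°C, deviation +14°C, DA = 8500 + 120 × 14 = 10180 ft.
Site Q is higher by 10180 − (-240) = 10420 ft.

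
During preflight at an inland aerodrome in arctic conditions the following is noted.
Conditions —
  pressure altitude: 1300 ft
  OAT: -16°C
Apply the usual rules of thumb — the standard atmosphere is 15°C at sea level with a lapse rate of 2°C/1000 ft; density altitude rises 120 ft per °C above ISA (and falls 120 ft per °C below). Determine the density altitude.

-2108 ft

ISA temperature at 1300 ft = 15 − 2 × (1300/1000) = 12.4°C.
ISA deviation = -16 − 12.4 = -28.4°C.
Density altitude = 1300 + 120 × (-28.4) = 1300 + (-3408) = -2108 ft.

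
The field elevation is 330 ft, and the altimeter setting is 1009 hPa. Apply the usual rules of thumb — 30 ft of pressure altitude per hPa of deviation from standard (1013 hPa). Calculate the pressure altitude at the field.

450 ft

Pressure correction = (1013 − 1009) × 30 = +120 ft.
Pressure altitude = 330 + (+120) = 450 ft.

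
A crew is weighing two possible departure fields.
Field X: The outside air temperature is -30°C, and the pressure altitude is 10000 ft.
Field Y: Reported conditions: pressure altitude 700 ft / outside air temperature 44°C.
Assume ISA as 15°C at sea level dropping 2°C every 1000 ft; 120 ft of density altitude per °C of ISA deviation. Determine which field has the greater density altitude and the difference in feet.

Field X: ISA temp = -5°C, deviation -25°C, DA = 10000 + 120 × (-25) = 7000 ft.
Field Y: ISA temp = 13.6°C, deviation +30.4°C, DA = 700 + 120 × 30.4 = 4348 ft.
Field X is higher by 7000 − 4348 = 2652 ft.

Field X by 2652 ft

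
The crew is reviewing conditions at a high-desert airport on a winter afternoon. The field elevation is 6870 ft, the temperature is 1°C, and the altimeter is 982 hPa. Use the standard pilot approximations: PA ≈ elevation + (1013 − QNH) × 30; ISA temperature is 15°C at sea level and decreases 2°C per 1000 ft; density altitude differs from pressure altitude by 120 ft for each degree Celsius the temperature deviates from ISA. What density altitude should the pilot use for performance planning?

7992 ft

Pressure altitude = 6870 + (1013 − 982) × 30 = 6870 + (+930) = 7800 ft.
ISA temperature at 7800 ft = 15 − 2 × (7800/1000) = -0.6°C.
ISA deviation = 1 − (-0.6) = +1.6°C.
Density altitude = 7800 + 120 × (1.6) = 7992 ft.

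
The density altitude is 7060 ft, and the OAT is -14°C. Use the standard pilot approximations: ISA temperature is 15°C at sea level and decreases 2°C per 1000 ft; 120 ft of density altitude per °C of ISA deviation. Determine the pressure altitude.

DA = PA + 120 × (OAT − (15 − 2·PA/1000)) = PA + 120·OAT − 1800 + 0.24·PA = 1.24·PA + 120·OAT − 1800.
So 1.24·PA = 7060 − 120 × (-14) + 1800 = 10540.
PA = 10540 / 1.24 = 8500 ft.

8500 ft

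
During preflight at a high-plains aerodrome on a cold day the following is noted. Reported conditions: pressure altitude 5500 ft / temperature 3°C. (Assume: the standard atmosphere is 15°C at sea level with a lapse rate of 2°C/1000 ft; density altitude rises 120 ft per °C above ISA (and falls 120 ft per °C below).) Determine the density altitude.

ISA temperature at 5500 ft = 15 − 2 × (5500/1000) = 4°C.
ISA deviation = 3 − 4 = -1°C.
Density altitude = 5500 + 120 × (-1) = 5500 + (-120) = 5380 ft.

5380 ft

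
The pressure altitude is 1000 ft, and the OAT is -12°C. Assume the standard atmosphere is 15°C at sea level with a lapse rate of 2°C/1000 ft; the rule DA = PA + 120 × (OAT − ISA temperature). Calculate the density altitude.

ISA temperature at 1000 ft = 15 − 2 × (1000/1000) = 13°C.
ISA deviation = -12 − 13 = -25°C.
Density altitude = 1000 + 120 × (-25) = 1000 + (-3000) = -2000 ft.

-2000 ft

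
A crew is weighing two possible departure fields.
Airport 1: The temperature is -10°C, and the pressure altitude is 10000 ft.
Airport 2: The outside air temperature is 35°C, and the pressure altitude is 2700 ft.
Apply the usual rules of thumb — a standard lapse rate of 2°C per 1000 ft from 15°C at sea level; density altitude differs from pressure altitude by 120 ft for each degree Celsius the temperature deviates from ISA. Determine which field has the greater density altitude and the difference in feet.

Airport 1 by 3652 ft

Airport 1: ISA temp = -5°C, deviation -5°C, DA = 10000 + 120 × (-5) = 9400 ft.
Airport 2: ISA temp = 9.6°C, deviation +25.4°C, DA = 2700 + 120 × 25.4 = 5748 ft.
Airport 1 is higher by 9400 − 5748 = 3652 ft.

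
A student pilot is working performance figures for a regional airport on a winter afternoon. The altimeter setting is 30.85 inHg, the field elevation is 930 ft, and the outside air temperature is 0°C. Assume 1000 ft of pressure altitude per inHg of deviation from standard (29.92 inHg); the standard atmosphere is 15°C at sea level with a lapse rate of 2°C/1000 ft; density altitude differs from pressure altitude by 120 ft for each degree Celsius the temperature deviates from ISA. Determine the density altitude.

-1800 ft

Pressure altitude = 930 + (29.92 − 30.85) × 1000 = 930 + (-930) = 0 ft.
ISA temperature at 0 ft = 15 − 2 × (0/1000) = 15°C.
ISA deviation = 0 − 15 = -15°C.
Density altitude = 0 + 120 × (-15) = -1800 ft.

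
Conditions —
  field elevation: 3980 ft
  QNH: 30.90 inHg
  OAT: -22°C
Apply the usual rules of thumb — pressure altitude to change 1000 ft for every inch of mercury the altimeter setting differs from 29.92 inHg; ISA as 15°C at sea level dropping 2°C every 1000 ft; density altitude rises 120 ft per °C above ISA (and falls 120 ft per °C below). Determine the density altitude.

Pressure altitude = 3980 + (29.92 − 30.90) × 1000 = 3980 + (-980) = 3000 ft.
ISA temperature at 3000 ft = 15 − 2 × (3000/1000) = 9°C.
ISA deviation = -22 − 9 = -31°C.
Density altitude = 3000 + 120 × (-31) = -720 ft.

-720 ft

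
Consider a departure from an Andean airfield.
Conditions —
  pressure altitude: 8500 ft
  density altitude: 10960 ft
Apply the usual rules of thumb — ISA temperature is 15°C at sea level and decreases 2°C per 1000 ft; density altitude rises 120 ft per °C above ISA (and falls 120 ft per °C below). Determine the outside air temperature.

Density altitude − pressure altitude = 10960 − 8500 = +2460 ft.
At 120 ft/°C that is an ISA deviation of 2460/120 = +20.5°C.
ISA temperature at 8500 ft = 15 − 2 × (8500/1000) = -2°C.
OAT = ISA + deviation = -2 + (+20.5) = 18.5°C.

18.5°C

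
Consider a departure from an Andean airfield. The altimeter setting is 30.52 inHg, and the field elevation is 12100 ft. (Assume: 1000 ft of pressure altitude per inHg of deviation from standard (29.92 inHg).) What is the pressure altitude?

11500 ft

Pressure correction = (29.92 − 30.52) × 1000 = -600 ft.
Pressure altitude = 12100 + (-600) = 11500 ft.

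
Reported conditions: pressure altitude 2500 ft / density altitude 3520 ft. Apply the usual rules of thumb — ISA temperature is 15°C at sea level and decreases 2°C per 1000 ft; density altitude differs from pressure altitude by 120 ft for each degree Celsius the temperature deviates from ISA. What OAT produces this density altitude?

Density altitude − pressure altitude = 3520 − 2500 = +1020 ft.
At 120 ft/°C that is an ISA deviation of 1020/120 = +8.5°C.
ISA temperature at 2500 ft = 15 − 2 × (2500/1000) = 10°C.
OAT = ISA + deviation = 10 + (+8.5) = 18.5°C.

18.5°C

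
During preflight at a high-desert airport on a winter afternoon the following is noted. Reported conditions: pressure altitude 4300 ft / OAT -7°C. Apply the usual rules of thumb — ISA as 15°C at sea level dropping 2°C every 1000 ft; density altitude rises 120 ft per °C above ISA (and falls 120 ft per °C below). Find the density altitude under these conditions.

ISA temperature at 4300 ft = 15 − 2 × (4300/1000) = 6.4°C.
ISA deviation = -7 − 6.4 = -13.4°C.
Density altitude = 4300 + 120 × (-13.4) = 4300 + (-1608) = 2692 ft.

2692 ft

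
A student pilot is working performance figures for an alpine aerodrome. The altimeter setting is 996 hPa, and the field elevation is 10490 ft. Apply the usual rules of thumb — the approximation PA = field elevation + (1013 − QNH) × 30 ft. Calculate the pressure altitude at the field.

Pressure correction = (1013 − 996) × 30 = +510 ft.
Pressure altitude = 10490 + (+510) = 11000 ft.

11000 ft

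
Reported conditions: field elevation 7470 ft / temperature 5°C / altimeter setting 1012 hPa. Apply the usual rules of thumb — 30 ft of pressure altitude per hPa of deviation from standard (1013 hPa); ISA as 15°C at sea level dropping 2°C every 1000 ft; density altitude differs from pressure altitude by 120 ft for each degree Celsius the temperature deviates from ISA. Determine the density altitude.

Pressure altitude = 7470 + (1013 − 1012) × 30 = 7470 + (+30) = 7500 ft.
ISA temperature at 7500 ft = 15 − 2 × (7500/1000) = 0°C.
ISA deviation = 5 − 0 = +5°C.
Density altitude = 7500 + 120 × (5) = 8100 ft.

8100 ft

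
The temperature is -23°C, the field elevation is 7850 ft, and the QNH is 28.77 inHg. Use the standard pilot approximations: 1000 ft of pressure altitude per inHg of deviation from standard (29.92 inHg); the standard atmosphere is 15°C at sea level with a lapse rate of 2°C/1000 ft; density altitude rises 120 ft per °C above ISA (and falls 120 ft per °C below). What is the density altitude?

6600 ft

Pressure altitude = 7850 + (29.92 − 28.77) × 1000 = 7850 + (+1150) = 9000 ft.
ISA temperature at 9000 ft = 15 − 2 × (9000/1000) = -3°C.
ISA deviation = -23 − (-3) = -20°C.
Density altitude = 9000 + 120 × (-20) = 6600 ft.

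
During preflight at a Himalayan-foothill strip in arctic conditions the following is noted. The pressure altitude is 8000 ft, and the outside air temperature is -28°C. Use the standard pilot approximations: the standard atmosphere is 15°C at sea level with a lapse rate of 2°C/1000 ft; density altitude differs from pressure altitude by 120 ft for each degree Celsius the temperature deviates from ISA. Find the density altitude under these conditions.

4760 ft

ISA temperature at 8000 ft = 15 − 2 × (8000/1000) = -1°C.
ISA deviation = -28 − (-1) = -27°C.
Density altitude = 8000 + 120 × (-27) = 8000 + (-3240) = 4760 ft.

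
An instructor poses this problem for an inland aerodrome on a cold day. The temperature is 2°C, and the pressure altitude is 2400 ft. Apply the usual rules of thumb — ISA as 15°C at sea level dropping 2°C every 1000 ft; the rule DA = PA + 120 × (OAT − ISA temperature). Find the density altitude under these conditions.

1416 ft

ISA temperature at 2400 ft = 15 − 2 × (2400/1000) = 10.2°C.
ISA deviation = 2 − 10.2 = -8.2°C.
Density altitude = 2400 + 120 × (-8.2) = 2400 + (-984) = 1416 ft.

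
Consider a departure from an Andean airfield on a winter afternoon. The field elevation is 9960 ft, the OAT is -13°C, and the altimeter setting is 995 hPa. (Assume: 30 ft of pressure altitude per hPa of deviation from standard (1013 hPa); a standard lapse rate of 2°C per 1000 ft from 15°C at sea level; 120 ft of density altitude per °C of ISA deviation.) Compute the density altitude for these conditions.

Pressure altitude = 9960 + (1013 − 995) × 30 = 9960 + (+540) = 10500 ft.
ISA temperature at 10500 ft = 15 − 2 × (10500/1000) = -6°C.
ISA deviation = -13 − (-6) = -7°C.
Density altitude = 10500 + 120 × (-7) = 9660 ft.

9660 ft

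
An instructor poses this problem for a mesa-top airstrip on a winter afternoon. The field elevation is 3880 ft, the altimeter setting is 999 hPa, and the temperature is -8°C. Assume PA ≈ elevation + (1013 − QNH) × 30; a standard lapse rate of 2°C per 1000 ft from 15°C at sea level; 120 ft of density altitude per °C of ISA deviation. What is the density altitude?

Pressure altitude = 3880 + (1013 − 999) × 30 = 3880 + (+420) = 4300 ft.
ISA temperature at 4300 ft = 15 − 2 × (4300/1000) = 6.4°C.
ISA deviation = -8 − 6.4 = -14.4°C.
Density altitude = 4300 + 120 × (-14.4) = 2572 ft.

2572 ft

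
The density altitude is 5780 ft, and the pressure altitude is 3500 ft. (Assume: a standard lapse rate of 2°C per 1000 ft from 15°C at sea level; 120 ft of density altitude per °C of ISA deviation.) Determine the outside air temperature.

Density altitude − pressure altitude = 5780 − 3500 = +2280 ft.
At 120 ft/°C that is an ISA deviation of 2280/120 = +19°C.
ISA temperature at 3500 ft = 15 − 2 × (3500/1000) = 8°C.
OAT = ISA + deviation = 8 + (+19) = 27°C.

27°C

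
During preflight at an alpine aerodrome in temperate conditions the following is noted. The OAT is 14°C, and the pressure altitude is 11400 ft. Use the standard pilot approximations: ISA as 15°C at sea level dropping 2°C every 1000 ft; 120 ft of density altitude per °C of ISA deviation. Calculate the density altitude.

14016 ft

ISA temperature at 11400 ft = 15 − 2 × (11400/1000) = -7.8°C.
ISA deviation = 14 − (-7.8) = +21.8°C.
Density altitude = 11400 + 120 × (21.8) = 11400 + (+2616) = 14016 ft.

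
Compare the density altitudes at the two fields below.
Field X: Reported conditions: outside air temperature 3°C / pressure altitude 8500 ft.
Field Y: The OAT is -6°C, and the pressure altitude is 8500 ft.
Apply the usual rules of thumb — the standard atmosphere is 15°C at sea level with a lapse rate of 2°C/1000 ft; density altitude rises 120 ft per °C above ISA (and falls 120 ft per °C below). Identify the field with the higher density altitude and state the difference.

Field X by 1080 ft

Field X: ISA temp = -2°C, deviation +5°C, DA = 8500 + 120 × 5 = 9100 ft.
Field Y: ISA temp = -2°C, deviation -4°C, DA = 8500 + 120 × (-4) = 8020 ft.
Field X is higher by 9100 − 8020 = 1080 ft.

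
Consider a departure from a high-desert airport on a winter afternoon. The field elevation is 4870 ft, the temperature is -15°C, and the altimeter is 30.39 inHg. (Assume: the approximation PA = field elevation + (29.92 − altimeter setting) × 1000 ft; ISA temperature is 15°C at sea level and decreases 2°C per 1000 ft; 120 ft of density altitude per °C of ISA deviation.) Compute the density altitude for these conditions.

1856 ft

Pressure altitude = 4870 + (29.92 − 30.39) × 1000 = 4870 + (-470) = 4400 ft.
ISA temperature at 4400 ft = 15 − 2 × (4400/1000) = 6.2°C.
ISA deviation = -15 − 6.2 = -21.2°C.
Density altitude = 4400 + 120 × (-21.2) = 1856 ft.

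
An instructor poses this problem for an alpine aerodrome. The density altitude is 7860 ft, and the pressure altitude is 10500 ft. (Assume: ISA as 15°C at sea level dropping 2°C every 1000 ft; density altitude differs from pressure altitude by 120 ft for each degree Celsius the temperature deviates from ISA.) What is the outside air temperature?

Density altitude − pressure altitude = 7860 − 10500 = -2640 ft.
At 120 ft/°C that is an ISA deviation of -2640/120 = -22°C.
ISA temperature at 10500 ft = 15 − 2 × (10500/1000) = -6°C.
OAT = ISA + deviation = -6 + (-22) = -28°C.

-28°C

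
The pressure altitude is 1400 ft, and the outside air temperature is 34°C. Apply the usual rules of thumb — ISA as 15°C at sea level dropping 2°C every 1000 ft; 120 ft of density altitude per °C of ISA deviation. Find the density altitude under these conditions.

4016 ft

ISA temperature at 1400 ft = 15 − 2 × (1400/1000) = 12.2°C.
ISA deviation = 34 − 12.2 = +21.8°C.
Density altitude = 1400 + 120 × (21.8) = 1400 + (+2616) = 4016 ft.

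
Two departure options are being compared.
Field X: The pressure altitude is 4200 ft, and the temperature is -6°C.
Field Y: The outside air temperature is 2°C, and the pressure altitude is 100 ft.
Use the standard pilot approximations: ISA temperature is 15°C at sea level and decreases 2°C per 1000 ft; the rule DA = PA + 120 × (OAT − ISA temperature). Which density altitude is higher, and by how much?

Field X: ISA temp = 6.6°C, deviation -12.6°C, DA = 4200 + 120 × (-12.6) = 2688 ft.
Field Y: ISA temp = 14.8°C, deviation -12.8°C, DA = 100 + 120 × (-12.8) = -1436 ft.
Field X is higher by 2688 − (-1436) = 4124 ft.

Field X by 4124 ft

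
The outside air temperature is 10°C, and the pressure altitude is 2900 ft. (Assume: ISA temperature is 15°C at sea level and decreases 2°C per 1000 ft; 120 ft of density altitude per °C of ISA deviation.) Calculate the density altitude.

ISA temperature at 2900 ft = 15 − 2 × (2900/1000) = 9.2°C.
ISA deviation = 10 − 9.2 = +0.8°C.
Density altitude = 2900 + 120 × (0.8) = 2900 + (+96) = 2996 ft.

2996 ft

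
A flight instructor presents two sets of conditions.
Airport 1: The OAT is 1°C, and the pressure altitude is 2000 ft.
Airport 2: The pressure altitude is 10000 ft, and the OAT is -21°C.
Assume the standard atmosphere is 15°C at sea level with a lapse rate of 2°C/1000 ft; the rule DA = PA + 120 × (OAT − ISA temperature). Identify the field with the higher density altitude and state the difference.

Airport 2 by 7280 ft

Airport 1: ISA temp = 11°C, deviation -10°C, DA = 2000 + 120 × (-10) = 800 ft.
Airport 2: ISA temp = -5°C, deviation -16°C, DA = 10000 + 120 × (-16) = 8080 ft.
Airport 2 is higher by 8080 − 800 = 7280 ft.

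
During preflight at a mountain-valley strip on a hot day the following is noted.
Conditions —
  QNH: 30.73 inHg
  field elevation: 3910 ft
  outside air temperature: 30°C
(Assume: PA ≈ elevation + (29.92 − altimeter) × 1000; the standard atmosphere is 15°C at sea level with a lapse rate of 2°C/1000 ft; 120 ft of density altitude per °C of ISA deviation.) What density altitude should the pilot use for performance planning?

Pressure altitude = 3910 + (29.92 − 30.73) × 1000 = 3910 + (-810) = 3100 ft.
ISA temperature at 3100 ft = 15 − 2 × (3100/1000) = 8.8°C.
ISA deviation = 30 − 8.8 = +21.2°C.
Density altitude = 3100 + 120 × (21.2) = 5644 ft.

5644 ft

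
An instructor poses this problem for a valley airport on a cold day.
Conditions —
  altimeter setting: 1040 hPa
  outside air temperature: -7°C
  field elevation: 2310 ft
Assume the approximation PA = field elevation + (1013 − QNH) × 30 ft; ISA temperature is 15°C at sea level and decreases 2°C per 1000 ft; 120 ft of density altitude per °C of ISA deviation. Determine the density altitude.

Pressure altitude = 2310 + (1013 − 1040) × 30 = 2310 + (-810) = 1500 ft.
ISA temperature at 1500 ft = 15 − 2 × (1500/1000) = 12°C.
ISA deviation = -7 − 12 = -19°C.
Density altitude = 1500 + 120 × (-19) = -780 ft.

-780 ft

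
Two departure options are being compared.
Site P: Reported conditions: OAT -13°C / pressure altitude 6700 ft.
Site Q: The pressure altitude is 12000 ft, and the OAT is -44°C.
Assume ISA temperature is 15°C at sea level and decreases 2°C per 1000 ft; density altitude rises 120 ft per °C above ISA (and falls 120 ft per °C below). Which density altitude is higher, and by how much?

Site P: ISA temp = 1.6°C, deviation -14.6°C, DA = 6700 + 120 × (-14.6) = 4948 ft.
Site Q: ISA temp = -9°C, deviation -35°C, DA = 12000 + 120 × (-35) = 7800 ft.
Site Q is higher by 7800 − 4948 = 2852 ft.

Site Q by 2852 ft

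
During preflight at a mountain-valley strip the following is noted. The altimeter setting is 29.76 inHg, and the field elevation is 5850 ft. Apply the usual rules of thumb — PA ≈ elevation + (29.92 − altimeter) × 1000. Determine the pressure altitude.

Pressure correction = (29.92 − 29.76) × 1000 = +160 ft.
Pressure altitude = 5850 + (+160) = 6010 ft.

6010 ft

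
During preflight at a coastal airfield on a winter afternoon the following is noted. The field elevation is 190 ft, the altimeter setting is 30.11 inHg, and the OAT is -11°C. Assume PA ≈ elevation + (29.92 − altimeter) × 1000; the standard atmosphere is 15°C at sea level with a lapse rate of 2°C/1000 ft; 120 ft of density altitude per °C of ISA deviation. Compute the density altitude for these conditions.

-3120 ft

Pressure altitude = 190 + (29.92 − 30.11) × 1000 = 190 + (-190) = 0 ft.
ISA temperature at 0 ft = 15 − 2 × (0/1000) = 15°C.
ISA deviation = -11 − 15 = -26°C.
Density altitude = 0 + 120 × (-26) = -3120 ft.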